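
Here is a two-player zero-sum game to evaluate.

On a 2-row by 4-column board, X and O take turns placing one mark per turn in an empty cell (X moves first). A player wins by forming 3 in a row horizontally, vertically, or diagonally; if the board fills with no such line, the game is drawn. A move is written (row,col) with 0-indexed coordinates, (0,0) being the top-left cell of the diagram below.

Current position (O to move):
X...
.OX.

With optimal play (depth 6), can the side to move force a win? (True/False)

O winning at [X.../.OX.]: False

ply 1, O at X.../.OX. | (0,1)=+0→XO../.OX.*; (0,2)=+0→X.O./.OX.; (0,3)=+0→X..O/.OX.; (1,0)=+0→X.../OOX.; (1,3)=+0→X.../.OXO
ply 2, X at XO../.OX. | (0,2)=+0→XOX./.OX.*; (0,3)=+0→XO.X/.OX.; (1,0)=+0→XO../XOX.; (1,3)=+0→XO../.OXX
ply 3, O at XOX./.OX. | (0,3)=+0→XOXO/.OX.*; (1,0)=+0→XOX./OOX.; (1,3)=+0→XOX./.OXO
ply 4, X at XOXO/.OX. | (1,0)=+0→XOXO/XOX.*; (1,3)=+0→XOXO/.OXX
ply 5, O at XOXO/XOX. | (1,3)=+0→XOXO/XOXO*
ply 6: XOXO/XOXO is terminal +0 (X); from X.../.OX. depth 6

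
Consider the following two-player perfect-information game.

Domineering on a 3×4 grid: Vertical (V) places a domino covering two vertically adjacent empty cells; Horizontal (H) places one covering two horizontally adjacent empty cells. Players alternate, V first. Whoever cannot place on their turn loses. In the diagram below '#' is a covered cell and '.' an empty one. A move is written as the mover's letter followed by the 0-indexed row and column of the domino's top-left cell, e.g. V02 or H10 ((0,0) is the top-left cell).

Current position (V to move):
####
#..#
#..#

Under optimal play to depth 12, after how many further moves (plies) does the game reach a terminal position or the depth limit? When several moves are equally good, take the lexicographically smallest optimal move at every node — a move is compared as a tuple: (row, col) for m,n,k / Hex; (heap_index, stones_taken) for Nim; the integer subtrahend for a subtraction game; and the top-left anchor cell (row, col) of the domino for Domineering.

PV length from [####/#..#/#..#]: 1 ply

p1 V@[####/#..#/#..#]: V11[####/##.#/##.#]+1* V12[####/#.##/#.##]+1
p2 H@[####/##.#/##.#] terminal -1; root [####/#..#/#..#] d12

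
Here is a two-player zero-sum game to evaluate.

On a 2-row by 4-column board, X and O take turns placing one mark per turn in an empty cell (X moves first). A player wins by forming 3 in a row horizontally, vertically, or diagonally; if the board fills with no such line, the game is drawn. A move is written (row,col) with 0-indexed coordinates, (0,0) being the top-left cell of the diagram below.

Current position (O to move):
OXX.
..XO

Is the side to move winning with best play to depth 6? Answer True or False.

p1 O@[OXX./..XO]: (0,3)[OXXO/..XO]+0* (1,0)[OXX./O.XO]-1 (1,1)[OXX./.OXO]-1
p2 X@[OXXO/..XO]: (1,0)[OXXO/X.XO]+0* (1,1)[OXXO/.XXO]+0
p3 O@[OXXO/X.XO]: (1,1)[OXXO/XOXO]+0*
p4 X@[OXXO/XOXO] terminal +0; root [OXX./..XO] d6

O winning at [OXX./..XO]: False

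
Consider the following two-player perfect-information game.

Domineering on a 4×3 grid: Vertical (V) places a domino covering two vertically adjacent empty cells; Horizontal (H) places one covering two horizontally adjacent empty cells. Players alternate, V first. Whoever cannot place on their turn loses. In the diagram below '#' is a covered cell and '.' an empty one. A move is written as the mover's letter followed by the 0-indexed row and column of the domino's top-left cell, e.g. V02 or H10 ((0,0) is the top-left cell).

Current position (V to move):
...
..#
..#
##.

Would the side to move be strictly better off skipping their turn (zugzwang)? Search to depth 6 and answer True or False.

zugzwang(.../..#/..#/##., V) = False

p1 V@[.../..#/..#/##.]: V00[#../#.#/..#/##.]+1* V01[.#./.##/..#/##.]+1 V10[.../#.#/#.#/##.]+1 V11[.../.##/.##/##.]+1
p2 H@[#../#.#/..#/##.]: H01[###/#.#/..#/##.]-1* H20[#../#.#/###/##.]-1
p3 V@[###/#.#/..#/##.]: V11[###/###/.##/##.]+1*
p4 H@[###/###/.##/##.] terminal -1; root [.../..#/..#/##.] d6
if V skipped the turn, H would face:
~ p1 H@[.../..#/..#/##.]: H00[##./..#/..#/##.]-1 H01[.##/..#/..#/##.]-1 H10[.../###/..#/##.]+1* H20[.../..#/###/##.]-1
~ p2 V@[.../###/..#/##.] terminal -1; root [.../..#/..#/##.] d6
compare (V): move=+1 vs pass=-1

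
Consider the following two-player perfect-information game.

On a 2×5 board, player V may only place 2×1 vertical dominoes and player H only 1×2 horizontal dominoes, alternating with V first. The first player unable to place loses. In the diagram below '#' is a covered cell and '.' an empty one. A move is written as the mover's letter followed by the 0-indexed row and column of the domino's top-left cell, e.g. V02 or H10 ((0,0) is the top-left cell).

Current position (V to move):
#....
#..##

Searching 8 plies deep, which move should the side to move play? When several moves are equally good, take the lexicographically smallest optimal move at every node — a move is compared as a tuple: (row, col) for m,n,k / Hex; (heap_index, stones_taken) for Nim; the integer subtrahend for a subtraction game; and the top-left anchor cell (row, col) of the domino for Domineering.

V's best at [#..../#..##]: V02

[#..../#..##] V move#1: V01:-1/##.../##.##, V02:+1/#.#../#.###*
[#.#../#.###] H move#2: H03:-1/#.###/#.###*
[#.###/#.###] V move#3: V01:+1/#####/#####*
[#####/#####] end (terminal -1, H#4); searched #..../#..## to 8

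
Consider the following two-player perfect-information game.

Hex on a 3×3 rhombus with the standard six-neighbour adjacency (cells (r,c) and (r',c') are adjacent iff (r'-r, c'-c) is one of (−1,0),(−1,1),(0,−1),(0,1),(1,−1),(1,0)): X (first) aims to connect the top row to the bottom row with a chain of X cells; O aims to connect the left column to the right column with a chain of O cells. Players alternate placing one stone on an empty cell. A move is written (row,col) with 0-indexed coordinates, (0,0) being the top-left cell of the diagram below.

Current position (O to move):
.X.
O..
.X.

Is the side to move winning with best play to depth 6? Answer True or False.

O winning at [.X./O../.X.]: True

p1 O@[.X./O../.X.]: (0,0)[OX./O../.X.]-1 (0,2)[.XO/O../.X.]-1 (1,1)[.X./OO./.X.]+1* (1,2)[.X./O.O/.X.]-1 (2,0)[.X./O../OX.]-1 (2,2)[.X./O../.XO]-1
p2 X@[.X./OO./.X.]: (0,0)[XX./OO./.X.]-1* (0,2)[.XX/OO./.X.]-1 (1,2)[.X./OOX/.X.]-1 (2,0)[.X./OO./XX.]-1 (2,2)[.X./OO./.XX]-1
p3 O@[XX./OO./.X.]: (0,2)[XXO/OO./.X.]+1* (1,2)[XX./OOO/.X.]+1 (2,0)[XX./OO./OX.]+1 (2,2)[XX./OO./.XO]+1
p4 X@[XXO/OO./.X.] terminal -1; root [.X./O../.X.] d6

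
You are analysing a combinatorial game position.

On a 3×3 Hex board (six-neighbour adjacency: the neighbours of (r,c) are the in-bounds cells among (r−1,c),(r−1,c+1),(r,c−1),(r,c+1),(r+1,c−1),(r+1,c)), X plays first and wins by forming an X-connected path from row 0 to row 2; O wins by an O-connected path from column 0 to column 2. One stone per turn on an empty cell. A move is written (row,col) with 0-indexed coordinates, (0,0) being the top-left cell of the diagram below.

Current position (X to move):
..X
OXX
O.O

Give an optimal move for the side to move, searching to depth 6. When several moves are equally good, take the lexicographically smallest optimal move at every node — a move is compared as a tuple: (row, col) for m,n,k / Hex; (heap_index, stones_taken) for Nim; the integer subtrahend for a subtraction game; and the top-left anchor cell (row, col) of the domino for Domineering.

[..X/OXX/O.O] X move#1: (0,0):-1/X.X/OXX/O.O, (0,1):-1/.XX/OXX/O.O, (2,1):+1/..X/OXX/OXO*
[..X/OXX/OXO] end (terminal -1, O#2); searched ..X/OXX/O.O to 6

X's best at [..X/OXX/O.O]: (2,1)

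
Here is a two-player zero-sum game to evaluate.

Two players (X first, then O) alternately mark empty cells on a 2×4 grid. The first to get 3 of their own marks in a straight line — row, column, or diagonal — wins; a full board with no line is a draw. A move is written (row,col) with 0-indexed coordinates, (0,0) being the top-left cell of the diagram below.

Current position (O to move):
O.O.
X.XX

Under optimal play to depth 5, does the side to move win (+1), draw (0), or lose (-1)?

value(O.O./X.XX, O) = +1

ply 1, O at O.O./X.XX | (0,1)=+1→OOO./X.XX*; (0,3)=-1→O.OO/X.XX; (1,1)=+0→O.O./XOXX
ply 2: OOO./X.XX is terminal -1 (X); from O.O./X.XX depth 5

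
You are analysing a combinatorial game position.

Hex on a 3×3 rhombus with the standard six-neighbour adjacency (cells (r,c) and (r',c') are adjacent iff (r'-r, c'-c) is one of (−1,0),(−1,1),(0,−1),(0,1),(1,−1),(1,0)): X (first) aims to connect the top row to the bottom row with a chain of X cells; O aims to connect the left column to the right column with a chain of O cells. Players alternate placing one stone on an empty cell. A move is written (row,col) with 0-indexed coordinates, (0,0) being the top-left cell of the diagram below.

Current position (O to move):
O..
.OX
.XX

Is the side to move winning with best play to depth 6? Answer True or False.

O winning at [O../.OX/.XX]: True

p1 O@[O../.OX/.XX]: (0,1)[OO./.OX/.XX]-1 (0,2)[O.O/.OX/.XX]+1* (1,0)[O../OOX/.XX]-1 (2,0)[O../.OX/OXX]-1
p2 X@[O.O/.OX/.XX]: (0,1)[OXO/.OX/.XX]-1* (1,0)[O.O/XOX/.XX]-1 (2,0)[O.O/.OX/XXX]-1
p3 O@[OXO/.OX/.XX]: (1,0)[OXO/OOX/.XX]+1* (2,0)[OXO/.OX/OXX]+1
p4 X@[OXO/OOX/.XX] terminal -1; root [O../.OX/.XX] d6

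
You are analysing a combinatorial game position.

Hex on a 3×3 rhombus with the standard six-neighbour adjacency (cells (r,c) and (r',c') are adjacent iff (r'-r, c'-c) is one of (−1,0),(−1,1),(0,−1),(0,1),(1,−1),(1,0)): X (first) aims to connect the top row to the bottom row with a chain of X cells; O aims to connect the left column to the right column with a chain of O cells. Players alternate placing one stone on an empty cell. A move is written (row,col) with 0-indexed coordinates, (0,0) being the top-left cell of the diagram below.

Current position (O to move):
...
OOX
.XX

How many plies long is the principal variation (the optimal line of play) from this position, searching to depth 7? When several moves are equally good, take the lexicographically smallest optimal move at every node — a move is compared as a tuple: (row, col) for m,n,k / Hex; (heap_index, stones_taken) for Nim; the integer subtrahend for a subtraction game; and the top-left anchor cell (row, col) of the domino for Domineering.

PV length from [.../OOX/.XX]: 1 ply

p1 O@[.../OOX/.XX]: (0,0)[O../OOX/.XX]-1 (0,1)[.O./OOX/.XX]-1 (0,2)[..O/OOX/.XX]+1* (2,0)[.../OOX/OXX]-1
p2 X@[..O/OOX/.XX] terminal -1; root [.../OOX/.XX] d7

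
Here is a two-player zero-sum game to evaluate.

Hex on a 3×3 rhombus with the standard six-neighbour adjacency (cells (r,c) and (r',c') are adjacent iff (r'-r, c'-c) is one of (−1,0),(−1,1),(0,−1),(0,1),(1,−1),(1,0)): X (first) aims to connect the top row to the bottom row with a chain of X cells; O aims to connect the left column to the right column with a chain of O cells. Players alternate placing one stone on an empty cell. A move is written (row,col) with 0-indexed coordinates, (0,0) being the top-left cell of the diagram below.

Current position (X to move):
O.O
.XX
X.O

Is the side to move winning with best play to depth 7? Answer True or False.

X winning at [O.O/.XX/X.O]: True

p1 X@[O.O/.XX/X.O]: (0,1)[OXO/.XX/X.O]+1* (1,0)[O.O/XXX/X.O]-1 (2,1)[O.O/.XX/XXO]-1
p2 O@[OXO/.XX/X.O] terminal -1; root [O.O/.XX/X.O] d7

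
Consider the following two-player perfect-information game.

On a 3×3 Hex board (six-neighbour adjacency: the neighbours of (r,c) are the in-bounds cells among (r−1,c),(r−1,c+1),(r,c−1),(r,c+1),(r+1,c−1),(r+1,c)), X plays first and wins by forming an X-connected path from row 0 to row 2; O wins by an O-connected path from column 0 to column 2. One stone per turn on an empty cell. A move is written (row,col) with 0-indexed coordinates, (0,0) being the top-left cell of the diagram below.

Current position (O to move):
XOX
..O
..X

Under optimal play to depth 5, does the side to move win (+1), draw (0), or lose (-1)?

p1 O@[XOX/..O/..X]: (1,0)[XOX/O.O/..X]-1 (1,1)[XOX/.OO/..X]+1* (2,0)[XOX/..O/O.X]+1 (2,1)[XOX/..O/.OX]-1
p2 X@[XOX/.OO/..X]: (1,0)[XOX/XOO/..X]-1* (2,0)[XOX/.OO/X.X]-1 (2,1)[XOX/.OO/.XX]-1
p3 O@[XOX/XOO/..X]: (2,0)[XOX/XOO/O.X]+1* (2,1)[XOX/XOO/.OX]-1
p4 X@[XOX/XOO/O.X] terminal -1; root [XOX/..O/..X] d5

value(XOX/..O/..X, O) = +1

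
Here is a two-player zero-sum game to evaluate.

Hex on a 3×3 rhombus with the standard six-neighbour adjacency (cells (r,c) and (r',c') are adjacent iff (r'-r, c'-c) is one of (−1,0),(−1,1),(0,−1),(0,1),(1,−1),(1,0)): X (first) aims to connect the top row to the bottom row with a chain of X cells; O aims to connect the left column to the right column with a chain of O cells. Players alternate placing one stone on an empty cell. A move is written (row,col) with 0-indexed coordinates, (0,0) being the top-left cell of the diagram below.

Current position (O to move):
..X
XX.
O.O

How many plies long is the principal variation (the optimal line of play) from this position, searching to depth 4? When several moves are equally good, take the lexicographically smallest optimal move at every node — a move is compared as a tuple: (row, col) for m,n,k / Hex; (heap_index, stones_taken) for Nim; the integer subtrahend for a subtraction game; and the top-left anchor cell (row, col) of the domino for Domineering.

PV length from [..X/XX./O.O]: 1 ply

ply 1, O at ..X/XX./O.O | (0,0)=-1→O.X/XX./O.O; (0,1)=-1→.OX/XX./O.O; (1,2)=-1→..X/XXO/O.O; (2,1)=+1→..X/XX./OOO*
ply 2: ..X/XX./OOO is terminal -1 (X); from ..X/XX./O.O depth 4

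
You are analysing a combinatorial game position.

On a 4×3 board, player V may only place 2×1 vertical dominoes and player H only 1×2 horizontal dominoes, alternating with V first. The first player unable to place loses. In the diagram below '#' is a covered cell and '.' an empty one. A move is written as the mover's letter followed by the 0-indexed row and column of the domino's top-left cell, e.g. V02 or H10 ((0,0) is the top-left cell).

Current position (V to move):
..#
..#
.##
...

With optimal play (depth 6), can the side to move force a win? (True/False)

[..#/..#/.##/...] V move#1: V00:+1/#.#/#.#/.##/...*, V01:+1/.##/.##/.##/..., V10:-1/..#/#.#/###/..., V20:-1/..#/..#/###/#..
[#.#/#.#/.##/...] H move#2: H30:-1/#.#/#.#/.##/##.*, H31:-1/#.#/#.#/.##/.##
[#.#/#.#/.##/##.] V move#3: V01:+1/###/###/.##/##.*
[###/###/.##/##.] end (terminal -1, H#4); searched ..#/..#/.##/... to 6

V winning at [..#/..#/.##/...]: True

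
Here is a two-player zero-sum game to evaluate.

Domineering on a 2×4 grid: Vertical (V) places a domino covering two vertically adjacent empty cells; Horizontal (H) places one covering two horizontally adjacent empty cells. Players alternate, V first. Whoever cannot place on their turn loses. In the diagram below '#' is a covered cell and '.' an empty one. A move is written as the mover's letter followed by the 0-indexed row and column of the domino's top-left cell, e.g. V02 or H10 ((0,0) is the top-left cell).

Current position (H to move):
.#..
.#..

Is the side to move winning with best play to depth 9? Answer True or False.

H winning at [.#../.#..]: True

ply 1, H at .#../.#.. | H02=+1→.###/.#..*; H12=+1→.#../.###
ply 2, V at .###/.#.. | V00=-1→####/##..*
ply 3, H at ####/##.. | H12=+1→####/####*
ply 4: ####/#### is terminal -1 (V); from .#../.#.. depth 9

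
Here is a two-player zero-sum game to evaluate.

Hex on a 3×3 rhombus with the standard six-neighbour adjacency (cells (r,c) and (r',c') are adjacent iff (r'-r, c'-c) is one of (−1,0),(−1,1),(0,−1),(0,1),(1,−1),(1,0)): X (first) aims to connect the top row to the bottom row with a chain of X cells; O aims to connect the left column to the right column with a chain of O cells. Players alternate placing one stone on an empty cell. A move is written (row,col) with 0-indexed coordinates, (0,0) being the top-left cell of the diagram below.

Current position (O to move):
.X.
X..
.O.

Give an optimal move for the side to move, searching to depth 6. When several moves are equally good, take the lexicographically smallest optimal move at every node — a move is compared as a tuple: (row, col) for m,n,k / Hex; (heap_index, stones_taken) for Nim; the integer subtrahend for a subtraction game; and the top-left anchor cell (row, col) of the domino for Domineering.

[.X./X../.O.] O move#1: (0,0):-1/OX./X../.O., (0,2):-1/.XO/X../.O., (1,1):-1/.X./XO./.O., (1,2):-1/.X./X.O/.O., (2,0):+1/.X./X../OO.*, (2,2):-1/.X./X../.OO
[.X./X../OO.] X move#2: (0,0):-1/XX./X../OO.*, (0,2):-1/.XX/X../OO., (1,1):-1/.X./XX./OO., (1,2):-1/.X./X.X/OO., (2,2):-1/.X./X../OOX
[XX./X../OO.] O move#3: (0,2):+1/XXO/X../OO.*, (1,1):+1/XX./XO./OO., (1,2):+1/XX./X.O/OO., (2,2):+1/XX./X../OOO
[XXO/X../OO.] X move#4: (1,1):-1/XXO/XX./OO.*, (1,2):-1/XXO/X.X/OO., (2,2):-1/XXO/X../OOX
[XXO/XX./OO.] O move#5: (1,2):+1/XXO/XXO/OO.*, (2,2):+1/XXO/XX./OOO
[XXO/XXO/OO.] end (terminal -1, X#6); searched .X./X../.O. to 6

O's best at [.X./X../.O.]: (2,0)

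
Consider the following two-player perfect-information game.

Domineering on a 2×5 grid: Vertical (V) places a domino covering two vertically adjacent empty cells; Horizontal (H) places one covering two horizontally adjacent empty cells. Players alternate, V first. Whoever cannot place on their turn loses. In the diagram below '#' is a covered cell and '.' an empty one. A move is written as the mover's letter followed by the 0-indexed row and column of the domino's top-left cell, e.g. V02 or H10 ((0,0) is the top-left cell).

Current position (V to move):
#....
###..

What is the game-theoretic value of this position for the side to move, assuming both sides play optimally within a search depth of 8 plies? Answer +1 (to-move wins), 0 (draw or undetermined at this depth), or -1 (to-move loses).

value(#..../###.., V) = +1

[#..../###..] V move#1: V03:+1/#..#./####.*, V04:-1/#...#/###.#
[#..#./####.] H move#2: H01:-1/####./####.*
[####./####.] V move#3: V04:+1/#####/#####*
[#####/#####] end (terminal -1, H#4); searched #..../###.. to 8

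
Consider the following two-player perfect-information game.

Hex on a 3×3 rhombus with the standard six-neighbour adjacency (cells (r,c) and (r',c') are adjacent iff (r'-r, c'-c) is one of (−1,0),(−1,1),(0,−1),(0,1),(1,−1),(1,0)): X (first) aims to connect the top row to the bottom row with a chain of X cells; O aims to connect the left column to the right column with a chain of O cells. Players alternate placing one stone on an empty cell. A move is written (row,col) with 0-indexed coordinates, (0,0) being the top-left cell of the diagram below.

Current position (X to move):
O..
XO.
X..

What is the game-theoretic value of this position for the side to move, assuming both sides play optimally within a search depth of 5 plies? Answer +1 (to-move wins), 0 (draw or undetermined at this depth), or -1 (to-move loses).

[O../XO./X..] X move#1: (0,1):+1/OX./XO./X..*, (0,2):+1/O.X/XO./X.., (1,2):+1/O../XOX/X.., (2,1):-1/O../XO./XX., (2,2):-1/O../XO./X.X
[OX./XO./X..] end (terminal -1, O#2); searched O../XO./X.. to 5

value(O../XO./X.., X) = +1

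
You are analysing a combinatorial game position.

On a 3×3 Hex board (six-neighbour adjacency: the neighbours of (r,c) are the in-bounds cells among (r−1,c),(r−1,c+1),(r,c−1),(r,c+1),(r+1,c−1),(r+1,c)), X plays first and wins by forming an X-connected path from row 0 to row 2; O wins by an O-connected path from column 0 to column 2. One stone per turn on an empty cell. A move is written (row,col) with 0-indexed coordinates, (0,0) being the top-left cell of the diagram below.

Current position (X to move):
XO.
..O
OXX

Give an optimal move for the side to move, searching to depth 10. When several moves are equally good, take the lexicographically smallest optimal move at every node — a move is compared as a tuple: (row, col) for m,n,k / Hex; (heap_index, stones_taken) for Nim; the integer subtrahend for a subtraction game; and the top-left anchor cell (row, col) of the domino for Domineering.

[XO./..O/OXX] X move#1: (0,2):-1/XOX/..O/OXX, (1,0):-1/XO./X.O/OXX, (1,1):+1/XO./.XO/OXX*
[XO./.XO/OXX] O move#2: (0,2):-1/XOO/.XO/OXX*, (1,0):-1/XO./OXO/OXX
[XOO/.XO/OXX] X move#3: (1,0):+1/XOO/XXO/OXX*
[XOO/XXO/OXX] end (terminal -1, O#4); searched XO./..O/OXX to 10

X's best at [XO./..O/OXX]: (1,1)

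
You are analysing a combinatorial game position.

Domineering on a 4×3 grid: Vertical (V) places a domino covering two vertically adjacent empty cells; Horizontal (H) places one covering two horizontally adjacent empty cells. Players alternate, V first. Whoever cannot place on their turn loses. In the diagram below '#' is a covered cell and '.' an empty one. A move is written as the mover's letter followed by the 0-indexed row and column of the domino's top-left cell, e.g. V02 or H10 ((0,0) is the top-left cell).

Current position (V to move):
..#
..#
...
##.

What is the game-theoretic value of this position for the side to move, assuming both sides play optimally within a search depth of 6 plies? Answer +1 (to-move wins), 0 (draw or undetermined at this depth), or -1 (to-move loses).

p1 V@[..#/..#/.../##.]: V00[#.#/#.#/.../##.]+1* V01[.##/.##/.../##.]+1 V10[..#/#.#/#../##.]+1 V11[..#/.##/.#./##.]+1 V22[..#/..#/..#/###]-1
p2 H@[#.#/#.#/.../##.]: H20[#.#/#.#/##./##.]-1* H21[#.#/#.#/.##/##.]-1
p3 V@[#.#/#.#/##./##.]: V01[###/###/##./##.]+1* V22[#.#/#.#/###/###]+1
p4 H@[###/###/##./##.] terminal -1; root [..#/..#/.../##.] d6

value(..#/..#/.../##., V) = +1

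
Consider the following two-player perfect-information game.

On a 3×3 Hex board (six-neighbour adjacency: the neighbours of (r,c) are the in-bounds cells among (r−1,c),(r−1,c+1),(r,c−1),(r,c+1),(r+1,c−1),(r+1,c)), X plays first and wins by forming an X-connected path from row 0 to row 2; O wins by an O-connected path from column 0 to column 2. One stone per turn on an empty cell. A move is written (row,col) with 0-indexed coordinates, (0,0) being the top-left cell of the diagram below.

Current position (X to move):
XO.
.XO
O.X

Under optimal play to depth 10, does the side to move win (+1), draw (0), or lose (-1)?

[XO./.XO/O.X] X move#1: (0,2):-1/XOX/.XO/O.X, (1,0):-1/XO./XXO/O.X, (2,1):+1/XO./.XO/OXX*
[XO./.XO/OXX] O move#2: (0,2):-1/XOO/.XO/OXX*, (1,0):-1/XO./OXO/OXX
[XOO/.XO/OXX] X move#3: (1,0):+1/XOO/XXO/OXX*
[XOO/XXO/OXX] end (terminal -1, O#4); searched XO./.XO/O.X to 10

value(XO./.XO/O.X, X) = +1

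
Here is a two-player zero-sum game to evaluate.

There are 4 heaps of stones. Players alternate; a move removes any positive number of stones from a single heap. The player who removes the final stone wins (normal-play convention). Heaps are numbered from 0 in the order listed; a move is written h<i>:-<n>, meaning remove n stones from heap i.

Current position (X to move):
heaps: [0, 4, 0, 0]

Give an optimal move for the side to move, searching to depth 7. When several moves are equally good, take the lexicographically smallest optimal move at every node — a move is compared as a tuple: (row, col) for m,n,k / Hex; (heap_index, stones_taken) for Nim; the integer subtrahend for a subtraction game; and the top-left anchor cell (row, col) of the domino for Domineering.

ply 1, X at (0,4,0,0) | h1:-1=-1→(0,3,0,0); h1:-2=-1→(0,2,0,0); h1:-3=-1→(0,1,0,0); h1:-4=+1→(0,0,0,0)*
ply 2: (0,0,0,0) is terminal -1 (O); from (0,4,0,0) depth 7

X's best at [(0,4,0,0)]: h1:-4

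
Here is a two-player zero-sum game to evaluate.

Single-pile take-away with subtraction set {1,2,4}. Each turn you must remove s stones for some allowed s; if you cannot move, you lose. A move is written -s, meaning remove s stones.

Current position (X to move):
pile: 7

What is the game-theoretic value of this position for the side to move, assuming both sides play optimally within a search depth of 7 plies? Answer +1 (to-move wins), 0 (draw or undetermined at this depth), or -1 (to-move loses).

p1 X@[7]: -1[6]+1* -2[5]-1 -4[3]+1
p2 O@[6]: -1[5]-1* -2[4]-1 -4[2]-1
p3 X@[5]: -1[4]-1 -2[3]+1* -4[1]-1
p4 O@[3]: -1[2]-1* -2[1]-1
p5 X@[2]: -1[1]-1 -2[0]+1*
p6 O@[0] terminal -1; root [7] d7

value(7, X) = +1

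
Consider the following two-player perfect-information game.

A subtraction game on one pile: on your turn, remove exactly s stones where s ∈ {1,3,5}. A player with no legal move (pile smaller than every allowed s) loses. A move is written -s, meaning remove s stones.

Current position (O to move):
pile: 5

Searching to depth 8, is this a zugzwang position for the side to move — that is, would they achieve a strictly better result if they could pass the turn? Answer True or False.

zugzwang(5, O) = False

[5] O move#1: -1:+1/4*, -3:+1/2, -5:+1/0
[4] X move#2: -1:-1/3*, -3:-1/1
[3] O move#3: -1:+1/2*, -3:+1/0
[2] X move#4: -1:-1/1*
[1] O move#5: -1:+1/0*
[0] end (terminal -1, X#6); searched 5 to 8
suppose O passes — search the same position with X to move:
pass> [5] X move#1: -1:+1/4*, -3:+1/2, -5:+1/0
pass> [4] O move#2: -1:-1/3*, -3:-1/1
pass> [3] X move#3: -1:+1/2*, -3:+1/0
pass> [2] O move#4: -1:-1/1*
pass> [1] X move#5: -1:+1/0*
pass> [0] end (terminal -1, O#6); searched 5 to 8
for O: play +1, pass -1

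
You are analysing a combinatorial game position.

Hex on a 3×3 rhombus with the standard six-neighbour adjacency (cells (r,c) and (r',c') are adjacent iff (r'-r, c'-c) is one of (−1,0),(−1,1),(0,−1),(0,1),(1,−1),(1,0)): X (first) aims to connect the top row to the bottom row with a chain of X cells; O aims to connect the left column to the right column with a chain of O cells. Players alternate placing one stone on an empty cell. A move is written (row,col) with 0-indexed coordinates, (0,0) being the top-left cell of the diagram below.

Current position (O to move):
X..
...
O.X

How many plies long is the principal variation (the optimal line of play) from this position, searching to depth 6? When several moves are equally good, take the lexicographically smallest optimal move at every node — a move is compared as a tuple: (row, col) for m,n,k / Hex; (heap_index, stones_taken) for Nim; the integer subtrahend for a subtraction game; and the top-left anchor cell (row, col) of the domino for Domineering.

p1 O@[X../.../O.X]: (0,1)[XO./.../O.X]-1 (0,2)[X.O/.../O.X]-1 (1,0)[X../O../O.X]-1 (1,1)[X../.O./O.X]+1* (1,2)[X../..O/O.X]+1 (2,1)[X../.../OOX]-1
p2 X@[X../.O./O.X]: (0,1)[XX./.O./O.X]-1* (0,2)[X.X/.O./O.X]-1 (1,0)[X../XO./O.X]-1 (1,2)[X../.OX/O.X]-1 (2,1)[X../.O./OXX]-1
p3 O@[XX./.O./O.X]: (0,2)[XXO/.O./O.X]+1* (1,0)[XX./OO./O.X]+1 (1,2)[XX./.OO/O.X]+1 (2,1)[XX./.O./OOX]+1
p4 X@[XXO/.O./O.X] terminal -1; root [X../.../O.X] d6

PV length from [X../.../O.X]: 3 plies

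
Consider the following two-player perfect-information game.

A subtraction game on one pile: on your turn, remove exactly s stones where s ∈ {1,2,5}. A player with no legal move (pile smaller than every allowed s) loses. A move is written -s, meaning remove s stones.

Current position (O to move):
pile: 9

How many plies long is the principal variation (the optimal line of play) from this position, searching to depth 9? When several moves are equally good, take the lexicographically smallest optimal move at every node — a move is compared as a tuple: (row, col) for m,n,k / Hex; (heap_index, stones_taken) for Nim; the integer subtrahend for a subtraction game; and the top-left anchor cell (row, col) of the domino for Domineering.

p1 O@[9]: -1[8]-1* -2[7]-1 -5[4]-1
p2 X@[8]: -1[7]-1 -2[6]+1* -5[3]+1
p3 O@[6]: -1[5]-1* -2[4]-1 -5[1]-1
p4 X@[5]: -1[4]-1 -2[3]+1* -5[0]+1
p5 O@[3]: -1[2]-1* -2[1]-1
p6 X@[2]: -1[1]-1 -2[0]+1*
p7 O@[0] terminal -1; root [9] d9

PV length from [9]: 6 plies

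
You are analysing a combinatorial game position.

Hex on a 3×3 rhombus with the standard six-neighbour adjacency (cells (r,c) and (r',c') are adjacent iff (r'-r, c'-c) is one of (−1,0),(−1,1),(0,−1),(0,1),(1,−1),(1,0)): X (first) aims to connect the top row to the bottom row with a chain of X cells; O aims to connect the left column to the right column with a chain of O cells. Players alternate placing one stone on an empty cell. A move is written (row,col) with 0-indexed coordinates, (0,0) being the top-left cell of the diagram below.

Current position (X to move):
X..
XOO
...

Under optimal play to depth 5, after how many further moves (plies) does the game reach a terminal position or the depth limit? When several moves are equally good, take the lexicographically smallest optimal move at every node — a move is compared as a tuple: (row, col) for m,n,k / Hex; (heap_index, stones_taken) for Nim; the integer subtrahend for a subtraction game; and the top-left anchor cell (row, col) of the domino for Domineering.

p1 X@[X../XOO/...]: (0,1)[XX./XOO/...]-1 (0,2)[X.X/XOO/...]-1 (2,0)[X../XOO/X..]+1* (2,1)[X../XOO/.X.]-1 (2,2)[X../XOO/..X]-1
p2 O@[X../XOO/X..] terminal -1; root [X../XOO/...] d5

PV length from [X../XOO/...]: 1 ply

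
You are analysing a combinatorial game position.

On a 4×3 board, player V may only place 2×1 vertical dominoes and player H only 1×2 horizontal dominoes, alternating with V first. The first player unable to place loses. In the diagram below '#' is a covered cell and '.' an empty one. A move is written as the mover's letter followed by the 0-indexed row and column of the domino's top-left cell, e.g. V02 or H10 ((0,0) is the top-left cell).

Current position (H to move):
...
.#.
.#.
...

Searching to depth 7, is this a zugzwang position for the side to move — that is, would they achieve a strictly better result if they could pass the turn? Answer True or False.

ply 1, H at .../.#./.#./... | H00=-1→##./.#./.#./...*; H01=-1→.##/.#./.#./...; H30=-1→.../.#./.#./##.; H31=-1→.../.#./.#./.##
ply 2, V at ##./.#./.#./... | V02=+1→###/.##/.#./...*; V10=+1→##./##./##./...; V12=+1→##./.##/.##/...; V20=+1→##./.#./##./#..; V22=+1→##./.#./.##/..#
ply 3, H at ###/.##/.#./... | H30=-1→###/.##/.#./##.*; H31=-1→###/.##/.#./.##
ply 4, V at ###/.##/.#./##. | V10=+1→###/###/##./##.*; V22=+1→###/.##/.##/###
ply 5: ###/###/##./##. is terminal -1 (H); from .../.#./.#./... depth 7
pass branch (V moves first from the same position):
  | ply 1, V at .../.#./.#./... | V00=+1→#../##./.#./...*; V02=+1→..#/.##/.#./...; V10=-1→.../##./##./...; V12=-1→.../.##/.##/...; V20=+1→.../.#./##./#..; V22=+1→.../.#./.##/..#
  | ply 2, H at #../##./.#./... | H01=-1→###/##./.#./...*; H30=-1→#../##./.#./##.; H31=-1→#../##./.#./.##
  | ply 3, V at ###/##./.#./... | V12=-1→###/###/.##/...; V20=+1→###/##./##./#..*; V22=-1→###/##./.##/..#
  | ply 4, H at ###/##./##./#.. | H31=-1→###/##./##./###*
  | ply 5, V at ###/##./##./### | V12=+1→###/###/###/###*
  | ply 6: ###/###/###/### is terminal -1 (H); from .../.#./.#./... depth 7
H moving scores -1; H passing scores -1

zugzwang(.../.#./.#./..., H) = False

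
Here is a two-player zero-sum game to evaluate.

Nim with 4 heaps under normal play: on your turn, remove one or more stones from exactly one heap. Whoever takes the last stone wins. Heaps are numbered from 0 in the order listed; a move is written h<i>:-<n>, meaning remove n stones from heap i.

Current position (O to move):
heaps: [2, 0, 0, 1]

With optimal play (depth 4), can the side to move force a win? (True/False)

[(2,0,0,1)] O move#1: h0:-1:+1/(1,0,0,1)*, h0:-2:-1/(0,0,0,1), h3:-1:-1/(2,0,0,0)
[(1,0,0,1)] X move#2: h0:-1:-1/(0,0,0,1)*, h3:-1:-1/(1,0,0,0)
[(0,0,0,1)] O move#3: h3:-1:+1/(0,0,0,0)*
[(0,0,0,0)] end (terminal -1, X#4); searched (2,0,0,1) to 4

O winning at [(2,0,0,1)]: True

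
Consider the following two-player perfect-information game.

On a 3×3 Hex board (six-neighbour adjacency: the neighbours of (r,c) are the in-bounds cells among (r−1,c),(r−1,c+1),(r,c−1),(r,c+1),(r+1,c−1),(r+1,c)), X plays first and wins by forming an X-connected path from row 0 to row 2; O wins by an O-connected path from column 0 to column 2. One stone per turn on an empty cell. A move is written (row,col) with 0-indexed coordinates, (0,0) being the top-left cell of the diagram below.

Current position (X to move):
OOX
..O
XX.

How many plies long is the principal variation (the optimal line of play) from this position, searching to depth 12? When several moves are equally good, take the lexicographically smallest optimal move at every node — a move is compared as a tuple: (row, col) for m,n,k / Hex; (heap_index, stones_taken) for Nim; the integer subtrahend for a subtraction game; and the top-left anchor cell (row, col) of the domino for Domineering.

PV length from [OOX/..O/XX.]: 1 ply

p1 X@[OOX/..O/XX.]: (1,0)[OOX/X.O/XX.]-1 (1,1)[OOX/.XO/XX.]+1* (2,2)[OOX/..O/XXX]-1
p2 O@[OOX/.XO/XX.] terminal -1; root [OOX/..O/XX.] d12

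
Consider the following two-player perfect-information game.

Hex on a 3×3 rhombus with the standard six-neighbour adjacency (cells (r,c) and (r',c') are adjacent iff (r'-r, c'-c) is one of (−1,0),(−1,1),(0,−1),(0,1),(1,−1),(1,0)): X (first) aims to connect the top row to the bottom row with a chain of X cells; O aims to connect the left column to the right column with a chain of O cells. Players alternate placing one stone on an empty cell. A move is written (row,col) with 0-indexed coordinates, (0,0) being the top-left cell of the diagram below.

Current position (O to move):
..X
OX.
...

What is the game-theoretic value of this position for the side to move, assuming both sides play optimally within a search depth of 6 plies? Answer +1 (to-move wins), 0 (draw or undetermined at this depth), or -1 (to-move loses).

[..X/OX./...] O move#1: (0,0):-1/O.X/OX./...*, (0,1):-1/.OX/OX./..., (1,2):-1/..X/OXO/..., (2,0):-1/..X/OX./O.., (2,1):-1/..X/OX./.O., (2,2):-1/..X/OX./..O
[O.X/OX./...] X move#2: (0,1):+1/OXX/OX./...*, (1,2):+1/O.X/OXX/..., (2,0):+1/O.X/OX./X.., (2,1):+1/O.X/OX./.X., (2,2):+1/O.X/OX./..X
[OXX/OX./...] O move#3: (1,2):-1/OXX/OXO/...*, (2,0):-1/OXX/OX./O.., (2,1):-1/OXX/OX./.O., (2,2):-1/OXX/OX./..O
[OXX/OXO/...] X move#4: (2,0):+1/OXX/OXO/X..*, (2,1):+1/OXX/OXO/.X., (2,2):+1/OXX/OXO/..X
[OXX/OXO/X..] end (terminal -1, O#5); searched ..X/OX./... to 6

value(..X/OX./..., O) = -1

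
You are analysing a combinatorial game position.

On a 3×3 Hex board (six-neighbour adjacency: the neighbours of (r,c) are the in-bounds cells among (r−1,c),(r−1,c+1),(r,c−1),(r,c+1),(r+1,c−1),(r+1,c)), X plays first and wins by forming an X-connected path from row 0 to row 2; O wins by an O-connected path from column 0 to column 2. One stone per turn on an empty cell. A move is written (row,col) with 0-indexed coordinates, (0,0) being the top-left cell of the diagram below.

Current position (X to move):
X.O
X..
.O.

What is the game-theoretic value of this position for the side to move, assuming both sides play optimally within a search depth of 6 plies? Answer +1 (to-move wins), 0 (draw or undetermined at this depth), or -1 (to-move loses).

ply 1, X at X.O/X../.O. | (0,1)=-1→XXO/X../.O.; (1,1)=-1→X.O/XX./.O.; (1,2)=-1→X.O/X.X/.O.; (2,0)=+1→X.O/X../XO.*; (2,2)=-1→X.O/X../.OX
ply 2: X.O/X../XO. is terminal -1 (O); from X.O/X../.O. depth 6

value(X.O/X../.O., X) = +1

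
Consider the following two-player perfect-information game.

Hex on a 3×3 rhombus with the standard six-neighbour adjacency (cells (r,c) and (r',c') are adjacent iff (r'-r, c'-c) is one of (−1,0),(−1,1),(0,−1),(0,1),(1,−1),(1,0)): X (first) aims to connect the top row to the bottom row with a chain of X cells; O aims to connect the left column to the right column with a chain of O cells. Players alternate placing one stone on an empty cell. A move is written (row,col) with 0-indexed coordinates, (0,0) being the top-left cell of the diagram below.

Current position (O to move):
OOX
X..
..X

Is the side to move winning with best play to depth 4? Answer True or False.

O winning at [OOX/X../..X]: False

ply 1, O at OOX/X../..X | (1,1)=-1→OOX/XO./..X*; (1,2)=-1→OOX/X.O/..X; (2,0)=-1→OOX/X../O.X; (2,1)=-1→OOX/X../.OX
ply 2, X at OOX/XO./..X | (1,2)=+1→OOX/XOX/..X*; (2,0)=-1→OOX/XO./X.X; (2,1)=-1→OOX/XO./.XX
ply 3: OOX/XOX/..X is terminal -1 (O); from OOX/X../..X depth 4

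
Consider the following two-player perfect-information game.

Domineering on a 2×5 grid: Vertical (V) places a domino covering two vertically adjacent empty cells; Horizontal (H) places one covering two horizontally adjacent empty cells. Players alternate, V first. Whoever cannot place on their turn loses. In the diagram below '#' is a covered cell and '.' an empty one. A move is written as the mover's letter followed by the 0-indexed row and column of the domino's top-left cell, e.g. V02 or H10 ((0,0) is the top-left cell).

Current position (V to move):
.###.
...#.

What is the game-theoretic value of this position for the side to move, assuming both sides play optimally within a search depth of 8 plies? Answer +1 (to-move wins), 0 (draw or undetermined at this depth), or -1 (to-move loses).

p1 V@[.###./...#.]: V00[####./#..#.]+1* V04[.####/...##]-1
p2 H@[####./#..#.]: H11[####./####.]-1*
p3 V@[####./####.]: V04[#####/#####]+1*
p4 H@[#####/#####] terminal -1; root [.###./...#.] d8

value(.###./...#., V) = +1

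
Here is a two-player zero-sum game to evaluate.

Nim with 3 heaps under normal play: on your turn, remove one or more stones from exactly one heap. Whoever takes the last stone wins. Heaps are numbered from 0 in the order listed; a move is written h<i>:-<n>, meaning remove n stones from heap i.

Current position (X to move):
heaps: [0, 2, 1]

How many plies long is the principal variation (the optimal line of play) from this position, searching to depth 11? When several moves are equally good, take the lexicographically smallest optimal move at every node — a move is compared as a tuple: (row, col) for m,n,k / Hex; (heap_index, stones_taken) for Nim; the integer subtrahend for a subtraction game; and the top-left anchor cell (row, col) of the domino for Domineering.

PV length from [(0,2,1)]: 3 plies

p1 X@[(0,2,1)]: h1:-1[(0,1,1)]+1* h1:-2[(0,0,1)]-1 h2:-1[(0,2,0)]-1
p2 O@[(0,1,1)]: h1:-1[(0,0,1)]-1* h2:-1[(0,1,0)]-1
p3 X@[(0,0,1)]: h2:-1[(0,0,0)]+1*
p4 O@[(0,0,0)] terminal -1; root [(0,2,1)] d11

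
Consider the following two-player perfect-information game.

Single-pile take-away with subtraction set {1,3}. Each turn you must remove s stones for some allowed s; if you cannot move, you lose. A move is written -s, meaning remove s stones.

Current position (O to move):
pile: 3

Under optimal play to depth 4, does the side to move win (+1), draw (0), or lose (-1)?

ply 1, O at 3 | -1=+1→2*; -3=+1→0
ply 2, X at 2 | -1=-1→1*
ply 3, O at 1 | -1=+1→0*
ply 4: 0 is terminal -1 (X); from 3 depth 4

value(3, O) = +1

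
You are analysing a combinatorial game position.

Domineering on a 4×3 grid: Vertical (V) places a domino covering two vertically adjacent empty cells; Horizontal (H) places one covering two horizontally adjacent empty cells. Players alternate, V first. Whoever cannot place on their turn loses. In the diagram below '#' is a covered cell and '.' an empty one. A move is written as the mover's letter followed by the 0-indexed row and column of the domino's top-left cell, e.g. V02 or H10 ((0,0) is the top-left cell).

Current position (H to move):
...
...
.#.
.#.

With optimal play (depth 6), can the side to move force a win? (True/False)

H winning at [.../.../.#./.#.]: False

ply 1, H at .../.../.#./.#. | H00=-1→##./.../.#./.#.*; H01=-1→.##/.../.#./.#.; H10=-1→.../##./.#./.#.; H11=-1→.../.##/.#./.#.
ply 2, V at ##./.../.#./.#. | V02=+1→###/..#/.#./.#.*; V10=+1→##./#../##./.#.; V12=+1→##./..#/.##/.#.; V20=+1→##./.../##./##.; V22=+1→##./.../.##/.##
ply 3, H at ###/..#/.#./.#. | H10=-1→###/###/.#./.#.*
ply 4, V at ###/###/.#./.#. | V20=+1→###/###/##./##.*; V22=+1→###/###/.##/.##
ply 5: ###/###/##./##. is terminal -1 (H); from .../.../.#./.#. depth 6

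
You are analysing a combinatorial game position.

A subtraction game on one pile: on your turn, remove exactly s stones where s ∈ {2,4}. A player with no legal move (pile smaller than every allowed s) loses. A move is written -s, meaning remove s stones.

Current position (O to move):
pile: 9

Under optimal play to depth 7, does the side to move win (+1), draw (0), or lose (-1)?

ply 1, O at 9 | -2=+1→7*; -4=-1→5
ply 2, X at 7 | -2=-1→5*; -4=-1→3
ply 3, O at 5 | -2=-1→3; -4=+1→1*
ply 4: 1 is terminal -1 (X); from 9 depth 7

value(9, O) = +1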